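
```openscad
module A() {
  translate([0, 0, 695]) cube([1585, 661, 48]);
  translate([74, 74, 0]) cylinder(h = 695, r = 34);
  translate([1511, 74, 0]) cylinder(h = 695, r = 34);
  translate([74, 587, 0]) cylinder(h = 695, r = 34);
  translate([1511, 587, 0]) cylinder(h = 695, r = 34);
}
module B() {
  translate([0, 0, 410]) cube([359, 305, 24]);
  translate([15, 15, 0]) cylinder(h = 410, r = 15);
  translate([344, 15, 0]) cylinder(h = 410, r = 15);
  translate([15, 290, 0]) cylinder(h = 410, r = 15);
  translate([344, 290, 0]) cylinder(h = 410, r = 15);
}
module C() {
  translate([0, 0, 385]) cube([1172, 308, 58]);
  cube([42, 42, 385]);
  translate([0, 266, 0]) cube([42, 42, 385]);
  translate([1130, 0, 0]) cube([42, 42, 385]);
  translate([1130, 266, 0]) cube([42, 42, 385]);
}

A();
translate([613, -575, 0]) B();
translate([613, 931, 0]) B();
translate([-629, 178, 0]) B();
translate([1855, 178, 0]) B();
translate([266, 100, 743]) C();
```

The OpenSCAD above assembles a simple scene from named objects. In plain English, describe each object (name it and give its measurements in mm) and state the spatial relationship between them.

A is a rectangular dining table. The top is 1585×661×48 mm with its upper surface at z = 743 mm. It stands on four round legs of 68 mm diameter, each leg's bounding box inset 40 mm from the nearest pair of top edges, running from the floor to the underside of the top.

B is a simple wooden stool: a rectangular seat 359 mm (x) by 305 mm (y), 24 mm thick, top face at z = 434 mm, on four round legs, each 30 mm in diameter. The legs rest on z = 0, each leg's axis is inset half a diameter from the nearest pair of seat edges (so the leg's bounding box is flush with the corner).

C is a long wooden bench with a 1172 mm (x) × 308 mm (y) seat, 58 mm thick, its top surface 443 mm above the floor. Four 42 mm square legs at the seat corners, flush with the edges, run from z = 0 to the seat underside.

Four stools sit around the table at the −y, +y, −x, +x sides. The bench is on top of the table.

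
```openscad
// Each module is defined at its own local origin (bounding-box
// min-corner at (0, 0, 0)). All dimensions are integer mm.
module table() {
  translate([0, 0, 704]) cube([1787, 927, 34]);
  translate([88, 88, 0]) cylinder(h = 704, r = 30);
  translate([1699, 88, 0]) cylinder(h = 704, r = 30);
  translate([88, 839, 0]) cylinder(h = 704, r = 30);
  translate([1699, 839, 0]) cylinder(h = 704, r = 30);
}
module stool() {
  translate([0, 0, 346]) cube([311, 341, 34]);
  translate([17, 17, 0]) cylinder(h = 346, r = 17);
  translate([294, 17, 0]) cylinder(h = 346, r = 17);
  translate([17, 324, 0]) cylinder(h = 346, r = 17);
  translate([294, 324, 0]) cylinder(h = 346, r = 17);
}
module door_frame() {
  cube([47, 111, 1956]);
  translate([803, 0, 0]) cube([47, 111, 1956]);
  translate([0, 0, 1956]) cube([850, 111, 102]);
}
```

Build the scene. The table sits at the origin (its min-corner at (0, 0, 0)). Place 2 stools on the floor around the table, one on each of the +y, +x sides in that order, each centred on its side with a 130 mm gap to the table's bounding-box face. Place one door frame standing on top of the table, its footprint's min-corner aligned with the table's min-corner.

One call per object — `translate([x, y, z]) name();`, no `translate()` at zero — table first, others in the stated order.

table();
translate([738, 1057, 0]) stool();
translate([1917, 293, 0]) stool();
translate([0, 0, 738]) door_frame();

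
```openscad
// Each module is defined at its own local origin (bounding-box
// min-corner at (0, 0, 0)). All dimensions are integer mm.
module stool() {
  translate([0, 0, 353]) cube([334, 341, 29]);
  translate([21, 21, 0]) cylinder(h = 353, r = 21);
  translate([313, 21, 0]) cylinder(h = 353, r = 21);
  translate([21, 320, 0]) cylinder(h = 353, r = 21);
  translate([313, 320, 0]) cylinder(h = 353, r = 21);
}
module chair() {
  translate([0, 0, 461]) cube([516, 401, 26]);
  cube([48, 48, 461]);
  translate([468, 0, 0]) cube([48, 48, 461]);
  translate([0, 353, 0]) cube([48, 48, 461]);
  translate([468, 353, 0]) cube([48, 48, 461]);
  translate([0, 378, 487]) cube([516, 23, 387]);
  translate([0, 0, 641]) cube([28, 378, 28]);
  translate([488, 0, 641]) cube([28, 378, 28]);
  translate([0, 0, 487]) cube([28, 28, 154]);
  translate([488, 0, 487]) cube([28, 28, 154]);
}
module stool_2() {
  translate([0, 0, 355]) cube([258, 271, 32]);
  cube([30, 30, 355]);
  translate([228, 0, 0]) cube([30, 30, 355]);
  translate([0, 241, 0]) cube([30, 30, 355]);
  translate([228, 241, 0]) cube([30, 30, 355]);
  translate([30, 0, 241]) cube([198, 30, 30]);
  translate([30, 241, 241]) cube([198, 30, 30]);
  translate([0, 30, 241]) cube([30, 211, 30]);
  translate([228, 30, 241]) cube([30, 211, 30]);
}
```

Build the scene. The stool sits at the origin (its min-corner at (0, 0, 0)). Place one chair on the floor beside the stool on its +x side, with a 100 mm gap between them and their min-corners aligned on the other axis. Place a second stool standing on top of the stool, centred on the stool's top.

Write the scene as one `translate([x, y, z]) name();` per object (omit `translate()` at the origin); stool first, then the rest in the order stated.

stool();
translate([434, 0, 0]) chair();
translate([38, 35, 382]) stool_2();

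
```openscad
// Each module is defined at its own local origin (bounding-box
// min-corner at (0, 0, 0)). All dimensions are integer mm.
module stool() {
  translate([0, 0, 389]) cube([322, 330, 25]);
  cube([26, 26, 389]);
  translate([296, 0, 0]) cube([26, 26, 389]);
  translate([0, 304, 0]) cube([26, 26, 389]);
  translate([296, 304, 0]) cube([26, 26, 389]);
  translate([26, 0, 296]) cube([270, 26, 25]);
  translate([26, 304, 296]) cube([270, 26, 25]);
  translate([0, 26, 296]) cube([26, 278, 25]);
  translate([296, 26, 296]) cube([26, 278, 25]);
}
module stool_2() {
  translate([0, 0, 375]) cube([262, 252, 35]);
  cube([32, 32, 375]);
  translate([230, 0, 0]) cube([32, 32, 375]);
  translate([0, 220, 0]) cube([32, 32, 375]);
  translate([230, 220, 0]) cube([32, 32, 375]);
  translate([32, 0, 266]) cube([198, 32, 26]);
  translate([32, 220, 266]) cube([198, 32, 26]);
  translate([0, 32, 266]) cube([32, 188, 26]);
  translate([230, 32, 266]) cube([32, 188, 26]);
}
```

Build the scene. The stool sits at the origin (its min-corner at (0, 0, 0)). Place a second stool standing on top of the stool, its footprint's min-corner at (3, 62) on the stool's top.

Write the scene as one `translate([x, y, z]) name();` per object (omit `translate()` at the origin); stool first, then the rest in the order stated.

stool();
translate([3, 62, 414]) stool_2();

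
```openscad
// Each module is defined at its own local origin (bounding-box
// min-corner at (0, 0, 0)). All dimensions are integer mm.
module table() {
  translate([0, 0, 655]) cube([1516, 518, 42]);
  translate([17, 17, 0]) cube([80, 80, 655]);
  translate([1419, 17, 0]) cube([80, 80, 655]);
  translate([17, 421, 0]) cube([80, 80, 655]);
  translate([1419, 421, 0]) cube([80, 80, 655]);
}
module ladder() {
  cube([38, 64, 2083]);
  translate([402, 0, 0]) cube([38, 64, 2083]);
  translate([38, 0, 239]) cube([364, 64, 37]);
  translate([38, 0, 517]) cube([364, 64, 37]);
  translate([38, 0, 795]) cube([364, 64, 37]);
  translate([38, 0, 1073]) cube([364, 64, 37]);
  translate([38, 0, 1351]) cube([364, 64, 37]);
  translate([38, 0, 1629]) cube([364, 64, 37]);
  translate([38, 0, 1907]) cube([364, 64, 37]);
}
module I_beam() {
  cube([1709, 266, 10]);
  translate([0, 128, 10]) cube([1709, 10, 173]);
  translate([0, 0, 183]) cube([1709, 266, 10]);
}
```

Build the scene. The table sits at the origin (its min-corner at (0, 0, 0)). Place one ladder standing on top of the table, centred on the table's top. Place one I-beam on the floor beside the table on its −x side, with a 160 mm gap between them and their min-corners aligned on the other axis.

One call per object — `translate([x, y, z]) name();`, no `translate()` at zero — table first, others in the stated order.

table();
translate([538, 227, 697]) ladder();
translate([-1869, 0, 0]) I_beam();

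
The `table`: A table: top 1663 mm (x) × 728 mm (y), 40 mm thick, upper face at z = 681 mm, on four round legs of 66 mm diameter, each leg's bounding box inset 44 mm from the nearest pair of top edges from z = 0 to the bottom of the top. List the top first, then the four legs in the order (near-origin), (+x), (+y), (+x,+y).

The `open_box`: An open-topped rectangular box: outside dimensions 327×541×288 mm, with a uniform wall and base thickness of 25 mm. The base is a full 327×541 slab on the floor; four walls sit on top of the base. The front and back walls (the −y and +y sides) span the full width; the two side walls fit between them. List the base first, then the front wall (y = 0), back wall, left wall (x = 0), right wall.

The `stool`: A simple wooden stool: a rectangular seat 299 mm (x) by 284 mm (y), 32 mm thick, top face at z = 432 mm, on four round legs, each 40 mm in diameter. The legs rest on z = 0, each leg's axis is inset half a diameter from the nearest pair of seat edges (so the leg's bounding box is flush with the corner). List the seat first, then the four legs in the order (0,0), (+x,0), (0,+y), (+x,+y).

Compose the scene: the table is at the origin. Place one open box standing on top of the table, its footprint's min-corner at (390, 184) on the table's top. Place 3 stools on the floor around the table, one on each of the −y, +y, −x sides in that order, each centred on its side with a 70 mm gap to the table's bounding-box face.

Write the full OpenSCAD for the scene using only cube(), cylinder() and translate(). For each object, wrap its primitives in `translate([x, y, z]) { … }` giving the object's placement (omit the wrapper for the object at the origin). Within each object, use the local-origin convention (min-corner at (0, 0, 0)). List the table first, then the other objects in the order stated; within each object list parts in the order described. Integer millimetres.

translate([0, 0, 641]) cube([1663, 728, 40]);
translate([77, 77, 0]) cylinder(h = 641, r = 33);
translate([1586, 77, 0]) cylinder(h = 641, r = 33);
translate([77, 651, 0]) cylinder(h = 641, r = 33);
translate([1586, 651, 0]) cylinder(h = 641, r = 33);
translate([390, 184, 681]) {
  cube([327, 541, 25]);
  translate([0, 0, 25]) cube([327, 25, 263]);
  translate([0, 516, 25]) cube([327, 25, 263]);
  translate([0, 25, 25]) cube([25, 491, 263]);
  translate([302, 25, 25]) cube([25, 491, 263]);
}
translate([682, -354, 0]) {
  translate([0, 0, 400]) cube([299, 284, 32]);
  translate([20, 20, 0]) cylinder(h = 400, r = 20);
  translate([279, 20, 0]) cylinder(h = 400, r = 20);
  translate([20, 264, 0]) cylinder(h = 400, r = 20);
  translate([279, 264, 0]) cylinder(h = 400, r = 20);
}
translate([682, 798, 0]) {
  translate([0, 0, 400]) cube([299, 284, 32]);
  translate([20, 20, 0]) cylinder(h = 400, r = 20);
  translate([279, 20, 0]) cylinder(h = 400, r = 20);
  translate([20, 264, 0]) cylinder(h = 400, r = 20);
  translate([279, 264, 0]) cylinder(h = 400, r = 20);
}
translate([-369, 222, 0]) {
  translate([0, 0, 400]) cube([299, 284, 32]);
  translate([20, 20, 0]) cylinder(h = 400, r = 20);
  translate([279, 20, 0]) cylinder(h = 400, r = 20);
  translate([20, 264, 0]) cylinder(h = 400, r = 20);
  translate([279, 264, 0]) cylinder(h = 400, r = 20);
}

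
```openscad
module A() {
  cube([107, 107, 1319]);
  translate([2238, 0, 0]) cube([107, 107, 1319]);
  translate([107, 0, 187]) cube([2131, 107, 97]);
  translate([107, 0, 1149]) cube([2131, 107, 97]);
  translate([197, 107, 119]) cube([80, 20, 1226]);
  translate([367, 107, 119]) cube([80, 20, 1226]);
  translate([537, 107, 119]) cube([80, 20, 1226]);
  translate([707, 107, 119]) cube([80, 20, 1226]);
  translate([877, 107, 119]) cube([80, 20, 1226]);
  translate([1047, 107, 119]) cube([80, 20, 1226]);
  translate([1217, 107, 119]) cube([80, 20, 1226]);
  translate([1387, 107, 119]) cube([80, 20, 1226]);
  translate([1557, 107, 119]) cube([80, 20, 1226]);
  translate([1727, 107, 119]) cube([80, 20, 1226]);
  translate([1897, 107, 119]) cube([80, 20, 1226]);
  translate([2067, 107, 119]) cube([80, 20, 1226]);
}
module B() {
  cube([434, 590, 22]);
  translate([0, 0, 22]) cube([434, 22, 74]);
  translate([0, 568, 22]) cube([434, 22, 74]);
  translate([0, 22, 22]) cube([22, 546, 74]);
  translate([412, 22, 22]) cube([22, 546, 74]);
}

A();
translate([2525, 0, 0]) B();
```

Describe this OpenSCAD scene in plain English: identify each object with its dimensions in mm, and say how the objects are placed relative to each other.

A is a fence section. Two 107×107 mm posts, 1319 mm tall, stand on the floor with a clear span of 2131 mm between their inner faces. Two horizontal rails of 107×97 mm section span the gap between the posts with their undersides at z = 187 mm and z = 1149 mm, flush with the posts' −y face. 12 pickets, each 80 mm wide, 20 mm thick and 1226 mm tall, are fixed to the +y face of the rails with their bottoms at z = 119 mm, evenly spaced across the span with equal gaps (rounded down to the nearest mm) at the −x end and between each pair — any rounding remainder accumulates at the +x end.

B is an open storage box with external size 434×590×96 mm and wall thickness 22 mm (the base is also 22 mm thick). The base covers the whole footprint; the four walls stand on the base, with the y-facing walls full-width and the x-facing walls fitting between their inner faces.

The open box is on the floor beside the fence section on its +x side.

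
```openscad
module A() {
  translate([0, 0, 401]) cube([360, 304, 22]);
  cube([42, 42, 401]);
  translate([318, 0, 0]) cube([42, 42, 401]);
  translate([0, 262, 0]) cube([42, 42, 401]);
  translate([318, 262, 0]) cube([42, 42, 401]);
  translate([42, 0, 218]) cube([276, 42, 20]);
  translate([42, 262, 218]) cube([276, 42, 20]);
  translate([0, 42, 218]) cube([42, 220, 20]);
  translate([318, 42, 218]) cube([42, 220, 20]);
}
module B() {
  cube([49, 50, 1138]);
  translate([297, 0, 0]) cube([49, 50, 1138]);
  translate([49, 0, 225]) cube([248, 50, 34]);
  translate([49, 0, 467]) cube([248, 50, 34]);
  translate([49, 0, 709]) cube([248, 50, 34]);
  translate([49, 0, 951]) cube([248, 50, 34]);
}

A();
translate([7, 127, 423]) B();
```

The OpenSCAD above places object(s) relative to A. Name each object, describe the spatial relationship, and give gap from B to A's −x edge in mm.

The ladder's min-x is at 7; the stool's min-x is 0; gap = 7 mm.

A is a stool. B is a ladder. The ladder is on top of the stool, centred. The gap from the ladder to the stool's −x edge is 7 mm.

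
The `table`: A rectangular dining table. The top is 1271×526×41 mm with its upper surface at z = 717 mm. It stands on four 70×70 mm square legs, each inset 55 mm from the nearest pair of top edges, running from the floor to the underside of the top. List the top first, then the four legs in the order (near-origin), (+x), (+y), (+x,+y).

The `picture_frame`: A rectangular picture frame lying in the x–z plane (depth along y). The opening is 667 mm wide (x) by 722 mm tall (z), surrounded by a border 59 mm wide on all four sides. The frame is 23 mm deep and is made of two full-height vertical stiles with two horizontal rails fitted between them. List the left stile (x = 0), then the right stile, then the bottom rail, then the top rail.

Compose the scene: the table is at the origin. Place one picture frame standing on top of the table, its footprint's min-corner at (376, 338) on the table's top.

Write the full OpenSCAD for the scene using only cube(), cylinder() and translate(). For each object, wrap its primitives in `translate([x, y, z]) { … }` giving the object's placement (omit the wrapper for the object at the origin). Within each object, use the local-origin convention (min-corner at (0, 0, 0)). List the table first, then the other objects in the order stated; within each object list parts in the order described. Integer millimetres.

translate([0, 0, 676]) cube([1271, 526, 41]);
translate([55, 55, 0]) cube([70, 70, 676]);
translate([1146, 55, 0]) cube([70, 70, 676]);
translate([55, 401, 0]) cube([70, 70, 676]);
translate([1146, 401, 0]) cube([70, 70, 676]);
translate([376, 338, 717]) {
  cube([59, 23, 840]);
  translate([726, 0, 0]) cube([59, 23, 840]);
  translate([59, 0, 0]) cube([667, 23, 59]);
  translate([59, 0, 781]) cube([667, 23, 59]);
}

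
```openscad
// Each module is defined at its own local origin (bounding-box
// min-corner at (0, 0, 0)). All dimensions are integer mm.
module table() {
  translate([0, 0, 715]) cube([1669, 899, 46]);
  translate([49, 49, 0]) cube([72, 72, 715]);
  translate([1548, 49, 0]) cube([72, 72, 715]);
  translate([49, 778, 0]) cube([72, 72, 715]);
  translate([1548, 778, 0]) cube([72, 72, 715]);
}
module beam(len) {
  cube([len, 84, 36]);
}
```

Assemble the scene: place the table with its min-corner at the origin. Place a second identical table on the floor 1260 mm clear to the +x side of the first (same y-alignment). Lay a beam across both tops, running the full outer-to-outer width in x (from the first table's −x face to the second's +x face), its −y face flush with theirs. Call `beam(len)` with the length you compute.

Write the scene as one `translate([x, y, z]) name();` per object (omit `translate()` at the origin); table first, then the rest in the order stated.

table();
translate([2929, 0, 0]) table();
translate([0, 0, 761]) beam(4598);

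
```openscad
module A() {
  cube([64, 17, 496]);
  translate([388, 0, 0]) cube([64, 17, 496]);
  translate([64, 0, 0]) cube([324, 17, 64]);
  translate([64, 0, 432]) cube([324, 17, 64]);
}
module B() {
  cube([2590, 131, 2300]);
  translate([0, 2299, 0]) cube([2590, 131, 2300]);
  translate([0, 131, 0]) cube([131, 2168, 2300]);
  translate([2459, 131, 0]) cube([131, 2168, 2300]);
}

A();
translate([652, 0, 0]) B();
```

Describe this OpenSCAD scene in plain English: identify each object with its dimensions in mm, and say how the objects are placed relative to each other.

A is a picture frame with a 324×368 mm rectangular opening (x by z) and a uniform 64 mm border on every side. Frame depth is 17 mm along y. It is built from two vertical stiles running the full outside height and two horizontal rails spanning the gap between the stiles.

B is the wall frame of a small rectangular building: four walls, each 2300 mm tall and 131 mm thick, enclosing a footprint 2590 mm (x) by 2430 mm (y) outside-to-outside, with no floor or roof. The front and back walls (the −y and +y sides) span the full width; the two side walls fit between them.

The house frame is on the floor beside the picture frame on its +x side.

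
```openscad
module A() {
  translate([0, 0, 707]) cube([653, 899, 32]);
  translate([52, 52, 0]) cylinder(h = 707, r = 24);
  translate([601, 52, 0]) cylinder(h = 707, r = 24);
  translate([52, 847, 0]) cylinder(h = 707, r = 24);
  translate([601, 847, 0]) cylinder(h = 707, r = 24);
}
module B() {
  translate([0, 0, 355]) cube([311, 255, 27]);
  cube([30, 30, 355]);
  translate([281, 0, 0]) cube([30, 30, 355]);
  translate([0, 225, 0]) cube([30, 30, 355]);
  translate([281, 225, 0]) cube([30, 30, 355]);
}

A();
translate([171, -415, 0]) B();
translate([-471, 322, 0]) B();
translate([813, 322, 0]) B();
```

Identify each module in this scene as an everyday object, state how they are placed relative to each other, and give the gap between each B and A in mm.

Each stool's nearest face is 160 mm from the table's bounding box.

A is a table. B is a stool. Three stools sit around the table at the −y, −x, +x sides. The gap between each stool and the table is 160 mm.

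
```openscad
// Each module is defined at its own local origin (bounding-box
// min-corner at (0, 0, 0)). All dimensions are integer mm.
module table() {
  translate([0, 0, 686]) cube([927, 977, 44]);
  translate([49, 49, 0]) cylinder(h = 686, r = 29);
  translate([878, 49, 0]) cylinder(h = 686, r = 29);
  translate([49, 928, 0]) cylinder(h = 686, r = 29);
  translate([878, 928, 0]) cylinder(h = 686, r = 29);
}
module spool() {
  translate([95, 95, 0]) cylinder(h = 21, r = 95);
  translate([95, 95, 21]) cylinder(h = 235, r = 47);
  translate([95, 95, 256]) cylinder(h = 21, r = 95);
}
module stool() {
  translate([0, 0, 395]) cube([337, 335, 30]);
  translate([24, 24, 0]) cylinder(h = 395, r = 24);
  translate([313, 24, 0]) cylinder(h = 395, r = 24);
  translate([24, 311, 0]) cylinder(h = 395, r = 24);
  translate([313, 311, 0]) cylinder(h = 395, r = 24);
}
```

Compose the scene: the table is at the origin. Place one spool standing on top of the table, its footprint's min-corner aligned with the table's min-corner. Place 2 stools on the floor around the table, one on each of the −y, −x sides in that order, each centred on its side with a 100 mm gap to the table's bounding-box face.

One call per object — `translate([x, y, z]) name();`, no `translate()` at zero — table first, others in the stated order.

table();
translate([0, 0, 730]) spool();
translate([295, -435, 0]) stool();
translate([-437, 321, 0]) stool();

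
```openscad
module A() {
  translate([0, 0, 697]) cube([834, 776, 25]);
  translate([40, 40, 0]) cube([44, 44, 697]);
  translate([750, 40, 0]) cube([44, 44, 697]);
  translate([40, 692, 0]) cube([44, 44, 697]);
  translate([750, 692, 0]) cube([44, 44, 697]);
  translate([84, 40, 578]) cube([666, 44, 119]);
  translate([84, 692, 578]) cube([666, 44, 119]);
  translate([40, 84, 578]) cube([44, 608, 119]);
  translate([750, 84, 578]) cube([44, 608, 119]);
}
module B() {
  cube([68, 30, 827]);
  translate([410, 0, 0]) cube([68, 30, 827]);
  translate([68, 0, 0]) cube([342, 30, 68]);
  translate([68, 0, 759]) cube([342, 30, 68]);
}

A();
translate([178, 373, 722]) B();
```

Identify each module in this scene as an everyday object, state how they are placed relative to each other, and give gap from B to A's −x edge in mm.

A is a table. B is a picture frame. The picture frame is on top of the table, centred. The gap from the picture frame to the table's −x edge is 178 mm.

The picture frame's min-x is at 178; the table's min-x is 0; gap = 178 mm.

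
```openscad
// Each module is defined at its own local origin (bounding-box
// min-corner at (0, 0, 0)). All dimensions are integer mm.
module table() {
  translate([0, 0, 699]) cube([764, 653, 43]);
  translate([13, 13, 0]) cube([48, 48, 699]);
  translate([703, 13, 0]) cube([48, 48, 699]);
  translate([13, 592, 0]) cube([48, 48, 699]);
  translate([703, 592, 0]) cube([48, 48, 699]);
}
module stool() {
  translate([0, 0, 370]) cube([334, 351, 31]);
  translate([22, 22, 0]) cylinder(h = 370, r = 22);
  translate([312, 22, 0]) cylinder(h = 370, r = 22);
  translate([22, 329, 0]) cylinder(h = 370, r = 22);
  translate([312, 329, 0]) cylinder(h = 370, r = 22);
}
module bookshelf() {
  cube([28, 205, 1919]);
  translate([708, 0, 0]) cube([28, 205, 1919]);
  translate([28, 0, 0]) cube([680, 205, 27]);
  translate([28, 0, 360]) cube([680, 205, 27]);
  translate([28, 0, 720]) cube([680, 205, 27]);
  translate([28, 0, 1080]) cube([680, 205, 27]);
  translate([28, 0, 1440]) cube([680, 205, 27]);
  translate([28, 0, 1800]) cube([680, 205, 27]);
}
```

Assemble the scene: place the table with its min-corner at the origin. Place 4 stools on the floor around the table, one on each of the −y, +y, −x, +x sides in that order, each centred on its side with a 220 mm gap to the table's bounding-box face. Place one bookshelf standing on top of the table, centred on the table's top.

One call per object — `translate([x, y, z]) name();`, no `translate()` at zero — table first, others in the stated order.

table();
translate([215, -571, 0]) stool();
translate([215, 873, 0]) stool();
translate([-554, 151, 0]) stool();
translate([984, 151, 0]) stool();
translate([14, 224, 742]) bookshelf();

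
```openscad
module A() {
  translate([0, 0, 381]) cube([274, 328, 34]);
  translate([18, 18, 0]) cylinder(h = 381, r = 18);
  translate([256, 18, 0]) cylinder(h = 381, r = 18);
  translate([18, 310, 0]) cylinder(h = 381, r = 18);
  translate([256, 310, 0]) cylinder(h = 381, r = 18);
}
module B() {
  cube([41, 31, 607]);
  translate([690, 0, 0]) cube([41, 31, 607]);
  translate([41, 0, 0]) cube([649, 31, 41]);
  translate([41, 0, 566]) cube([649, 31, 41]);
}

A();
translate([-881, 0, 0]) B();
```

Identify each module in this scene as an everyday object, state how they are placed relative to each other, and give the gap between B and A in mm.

The picture frame's nearest face is 150 mm from the stool's −x face.

A is a stool. B is a picture frame. The picture frame is on the floor beside the stool on its −x side. The gap between the picture frame and the stool is 150 mm.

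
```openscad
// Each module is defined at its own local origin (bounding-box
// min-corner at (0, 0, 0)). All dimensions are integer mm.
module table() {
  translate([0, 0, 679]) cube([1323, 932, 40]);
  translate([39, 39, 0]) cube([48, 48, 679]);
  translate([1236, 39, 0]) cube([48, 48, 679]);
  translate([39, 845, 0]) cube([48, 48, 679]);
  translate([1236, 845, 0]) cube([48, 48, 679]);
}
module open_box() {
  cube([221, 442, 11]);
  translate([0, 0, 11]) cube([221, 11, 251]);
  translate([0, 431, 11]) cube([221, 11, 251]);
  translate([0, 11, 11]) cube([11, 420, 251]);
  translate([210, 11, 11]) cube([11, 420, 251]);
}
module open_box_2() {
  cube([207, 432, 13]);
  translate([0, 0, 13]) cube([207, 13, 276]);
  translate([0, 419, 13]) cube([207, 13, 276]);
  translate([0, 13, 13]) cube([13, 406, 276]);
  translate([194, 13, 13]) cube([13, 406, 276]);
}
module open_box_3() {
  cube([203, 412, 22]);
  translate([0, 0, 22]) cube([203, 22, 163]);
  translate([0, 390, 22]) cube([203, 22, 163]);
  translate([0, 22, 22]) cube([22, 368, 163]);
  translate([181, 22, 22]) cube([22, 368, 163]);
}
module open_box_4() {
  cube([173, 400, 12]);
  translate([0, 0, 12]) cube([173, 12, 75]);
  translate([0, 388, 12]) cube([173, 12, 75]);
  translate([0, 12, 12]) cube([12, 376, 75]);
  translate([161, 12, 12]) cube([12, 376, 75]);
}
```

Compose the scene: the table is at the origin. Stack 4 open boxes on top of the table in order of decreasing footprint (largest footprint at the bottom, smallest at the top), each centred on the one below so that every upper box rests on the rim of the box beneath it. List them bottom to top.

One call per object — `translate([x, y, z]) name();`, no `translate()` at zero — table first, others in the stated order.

table();
translate([551, 245, 719]) open_box();
translate([558, 250, 981]) open_box_2();
translate([560, 260, 1270]) open_box_3();
translate([575, 266, 1455]) open_box_4();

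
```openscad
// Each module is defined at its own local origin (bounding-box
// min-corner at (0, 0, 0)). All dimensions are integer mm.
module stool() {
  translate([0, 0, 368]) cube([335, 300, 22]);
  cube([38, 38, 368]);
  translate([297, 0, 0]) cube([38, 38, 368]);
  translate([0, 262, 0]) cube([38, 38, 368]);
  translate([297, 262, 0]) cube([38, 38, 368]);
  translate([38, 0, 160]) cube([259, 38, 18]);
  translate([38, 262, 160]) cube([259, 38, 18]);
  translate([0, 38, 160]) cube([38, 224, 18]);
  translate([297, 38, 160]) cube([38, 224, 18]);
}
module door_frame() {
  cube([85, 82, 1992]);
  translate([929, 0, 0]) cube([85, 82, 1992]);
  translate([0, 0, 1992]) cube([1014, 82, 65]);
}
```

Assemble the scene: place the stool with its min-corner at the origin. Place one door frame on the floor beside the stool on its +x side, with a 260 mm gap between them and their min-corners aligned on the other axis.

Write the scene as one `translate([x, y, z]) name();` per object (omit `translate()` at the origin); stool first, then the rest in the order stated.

stool();
translate([595, 0, 0]) door_frame();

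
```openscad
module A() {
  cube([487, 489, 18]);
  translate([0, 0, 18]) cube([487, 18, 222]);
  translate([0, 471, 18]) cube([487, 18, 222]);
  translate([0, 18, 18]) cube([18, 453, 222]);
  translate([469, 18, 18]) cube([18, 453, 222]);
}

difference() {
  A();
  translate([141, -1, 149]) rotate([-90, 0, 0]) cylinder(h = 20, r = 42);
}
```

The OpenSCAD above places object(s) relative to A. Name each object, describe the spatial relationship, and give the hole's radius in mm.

A is an open box. The open box has a circular hole through its front wall. The hole's radius is 42 mm.

The subtracted cylinder has r = 42 mm.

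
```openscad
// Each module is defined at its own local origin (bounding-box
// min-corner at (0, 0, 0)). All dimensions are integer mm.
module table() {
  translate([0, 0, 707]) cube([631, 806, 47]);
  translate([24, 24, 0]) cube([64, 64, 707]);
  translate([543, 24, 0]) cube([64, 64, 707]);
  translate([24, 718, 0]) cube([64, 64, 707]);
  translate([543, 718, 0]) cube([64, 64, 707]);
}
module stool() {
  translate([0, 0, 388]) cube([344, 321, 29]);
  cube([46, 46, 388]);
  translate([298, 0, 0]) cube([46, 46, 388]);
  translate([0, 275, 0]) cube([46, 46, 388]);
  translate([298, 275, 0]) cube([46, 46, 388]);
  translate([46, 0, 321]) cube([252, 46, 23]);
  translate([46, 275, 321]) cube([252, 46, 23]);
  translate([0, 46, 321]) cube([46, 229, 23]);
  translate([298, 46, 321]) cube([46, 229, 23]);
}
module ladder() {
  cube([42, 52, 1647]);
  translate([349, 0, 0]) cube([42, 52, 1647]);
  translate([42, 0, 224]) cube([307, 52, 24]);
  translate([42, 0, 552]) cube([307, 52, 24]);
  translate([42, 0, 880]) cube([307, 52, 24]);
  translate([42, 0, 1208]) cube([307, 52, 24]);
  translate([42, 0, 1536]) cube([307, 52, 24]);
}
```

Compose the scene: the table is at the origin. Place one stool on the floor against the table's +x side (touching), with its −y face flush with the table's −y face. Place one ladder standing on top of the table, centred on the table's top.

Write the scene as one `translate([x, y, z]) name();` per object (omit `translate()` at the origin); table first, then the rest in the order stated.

table();
translate([631, 0, 0]) stool();
translate([120, 377, 754]) ladder();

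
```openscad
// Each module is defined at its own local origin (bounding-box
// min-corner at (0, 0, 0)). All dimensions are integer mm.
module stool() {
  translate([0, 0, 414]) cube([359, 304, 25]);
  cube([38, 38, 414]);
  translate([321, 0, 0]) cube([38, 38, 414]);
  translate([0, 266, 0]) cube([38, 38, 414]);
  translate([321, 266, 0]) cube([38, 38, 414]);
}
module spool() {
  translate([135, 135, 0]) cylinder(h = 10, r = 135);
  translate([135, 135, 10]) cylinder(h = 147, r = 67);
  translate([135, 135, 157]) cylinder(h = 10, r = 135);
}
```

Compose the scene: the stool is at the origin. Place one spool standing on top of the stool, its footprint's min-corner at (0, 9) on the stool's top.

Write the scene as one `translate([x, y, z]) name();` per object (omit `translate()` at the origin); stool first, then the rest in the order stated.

stool();
translate([0, 9, 439]) spool();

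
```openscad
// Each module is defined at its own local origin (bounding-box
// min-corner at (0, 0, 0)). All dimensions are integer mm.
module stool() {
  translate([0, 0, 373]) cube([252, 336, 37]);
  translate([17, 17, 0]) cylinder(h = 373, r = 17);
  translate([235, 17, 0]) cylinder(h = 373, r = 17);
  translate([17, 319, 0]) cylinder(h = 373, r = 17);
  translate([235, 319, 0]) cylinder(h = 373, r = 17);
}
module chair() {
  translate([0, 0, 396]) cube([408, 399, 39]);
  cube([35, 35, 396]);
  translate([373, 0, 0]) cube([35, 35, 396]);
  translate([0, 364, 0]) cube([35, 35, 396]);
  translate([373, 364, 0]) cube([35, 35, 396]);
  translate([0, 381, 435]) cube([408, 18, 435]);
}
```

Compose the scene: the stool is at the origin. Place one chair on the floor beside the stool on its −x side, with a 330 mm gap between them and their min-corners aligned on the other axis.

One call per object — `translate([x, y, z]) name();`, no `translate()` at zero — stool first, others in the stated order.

stool();
translate([-738, 0, 0]) chair();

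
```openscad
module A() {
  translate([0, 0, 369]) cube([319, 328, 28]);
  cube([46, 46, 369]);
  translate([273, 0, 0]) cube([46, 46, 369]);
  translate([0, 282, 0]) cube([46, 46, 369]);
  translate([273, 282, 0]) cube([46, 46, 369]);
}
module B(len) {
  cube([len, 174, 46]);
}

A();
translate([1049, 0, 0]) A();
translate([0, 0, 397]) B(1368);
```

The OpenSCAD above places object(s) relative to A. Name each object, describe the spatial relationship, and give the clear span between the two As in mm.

A is a stool. B is a beam. A beam spans the tops of two stools. The clear span between the two stools is 730 mm.

Second stool starts at x = 1049; first ends at x = 319; clear span = 1049 − 319 = 730 mm.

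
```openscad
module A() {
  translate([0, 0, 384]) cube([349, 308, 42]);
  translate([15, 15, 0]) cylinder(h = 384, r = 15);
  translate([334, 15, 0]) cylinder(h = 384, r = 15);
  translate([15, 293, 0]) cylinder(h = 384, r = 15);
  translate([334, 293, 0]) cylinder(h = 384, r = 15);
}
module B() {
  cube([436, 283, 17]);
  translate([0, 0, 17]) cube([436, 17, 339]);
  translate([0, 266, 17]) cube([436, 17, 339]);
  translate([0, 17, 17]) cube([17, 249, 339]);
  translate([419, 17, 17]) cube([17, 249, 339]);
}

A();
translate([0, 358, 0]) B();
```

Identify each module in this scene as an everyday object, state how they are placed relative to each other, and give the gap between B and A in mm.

The open box's nearest face is 50 mm from the stool's +y face.

A is a stool. B is an open box. The open box is on the floor beside the stool on its +y side. The gap between the open box and the stool is 50 mm.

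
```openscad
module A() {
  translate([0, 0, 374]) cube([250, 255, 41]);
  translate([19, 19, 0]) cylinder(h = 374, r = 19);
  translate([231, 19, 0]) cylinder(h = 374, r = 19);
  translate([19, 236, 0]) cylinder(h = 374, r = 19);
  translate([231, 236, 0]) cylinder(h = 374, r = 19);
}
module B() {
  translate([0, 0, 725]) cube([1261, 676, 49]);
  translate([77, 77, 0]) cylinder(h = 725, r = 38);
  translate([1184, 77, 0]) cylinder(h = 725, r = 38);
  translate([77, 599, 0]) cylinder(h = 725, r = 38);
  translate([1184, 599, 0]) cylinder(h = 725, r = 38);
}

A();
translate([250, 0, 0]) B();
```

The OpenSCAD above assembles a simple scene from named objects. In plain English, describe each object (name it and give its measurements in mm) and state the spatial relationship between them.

A is a four-legged stool. The seat is 250×255 mm, 41 mm thick, top at z = 415 mm. It stands on four round legs, each 38 mm in diameter, from z = 0 to the seat underside, each leg's axis is inset half a diameter from the nearest pair of seat edges (so the leg's bounding box is flush with the corner).

B is a table with a 1261×676 mm rectangular top, 49 mm thick, top surface at z = 774 mm, supported by four round legs of 76 mm diameter, each leg's bounding box inset 39 mm from the nearest pair of top edges, running from the floor.

The table is against the stool's +x side, with their −y faces flush.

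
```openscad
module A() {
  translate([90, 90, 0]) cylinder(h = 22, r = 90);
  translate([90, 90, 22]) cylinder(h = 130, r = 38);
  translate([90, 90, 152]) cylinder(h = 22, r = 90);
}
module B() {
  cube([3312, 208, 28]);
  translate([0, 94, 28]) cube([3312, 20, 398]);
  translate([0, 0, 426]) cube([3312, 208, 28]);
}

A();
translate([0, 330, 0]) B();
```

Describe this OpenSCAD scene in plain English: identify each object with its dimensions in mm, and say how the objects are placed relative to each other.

A is a spool: two coaxial disc flanges of radius 90 mm and thickness 22 mm, joined by a core cylinder of radius 38 mm and height 130 mm. The lower flange rests on z = 0 and the three cylinders share a vertical axis.

B is an I-beam lying along x, 3312 mm long. Overall section height 454 mm. Two flanges 208 mm wide (y) and 28 mm thick, one on the floor and one at the top; a web 20 mm thick runs between them, centred on the flange width.

The I-beam is on the floor beside the spool on its +y side.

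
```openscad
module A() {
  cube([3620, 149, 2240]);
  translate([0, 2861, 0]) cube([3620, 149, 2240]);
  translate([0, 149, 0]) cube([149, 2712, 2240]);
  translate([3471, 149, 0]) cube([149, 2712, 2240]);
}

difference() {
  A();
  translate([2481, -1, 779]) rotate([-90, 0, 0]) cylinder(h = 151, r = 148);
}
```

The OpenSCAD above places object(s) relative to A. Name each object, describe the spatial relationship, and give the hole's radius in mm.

A is a house frame. The house frame has a circular hole through its front wall. The hole's radius is 148 mm.

The subtracted cylinder has r = 148 mm.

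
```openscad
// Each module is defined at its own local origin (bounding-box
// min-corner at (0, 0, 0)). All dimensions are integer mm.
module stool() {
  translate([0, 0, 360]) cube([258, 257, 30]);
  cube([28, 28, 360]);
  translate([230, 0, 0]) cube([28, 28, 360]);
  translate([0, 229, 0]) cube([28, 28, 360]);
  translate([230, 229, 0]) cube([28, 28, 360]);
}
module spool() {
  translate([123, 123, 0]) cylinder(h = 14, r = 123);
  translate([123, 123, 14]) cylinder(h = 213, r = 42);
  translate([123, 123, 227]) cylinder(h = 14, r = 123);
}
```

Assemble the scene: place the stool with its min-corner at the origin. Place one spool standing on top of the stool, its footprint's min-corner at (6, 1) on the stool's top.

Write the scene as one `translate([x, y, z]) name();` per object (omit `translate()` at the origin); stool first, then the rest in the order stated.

stool();
translate([6, 1, 390]) spool();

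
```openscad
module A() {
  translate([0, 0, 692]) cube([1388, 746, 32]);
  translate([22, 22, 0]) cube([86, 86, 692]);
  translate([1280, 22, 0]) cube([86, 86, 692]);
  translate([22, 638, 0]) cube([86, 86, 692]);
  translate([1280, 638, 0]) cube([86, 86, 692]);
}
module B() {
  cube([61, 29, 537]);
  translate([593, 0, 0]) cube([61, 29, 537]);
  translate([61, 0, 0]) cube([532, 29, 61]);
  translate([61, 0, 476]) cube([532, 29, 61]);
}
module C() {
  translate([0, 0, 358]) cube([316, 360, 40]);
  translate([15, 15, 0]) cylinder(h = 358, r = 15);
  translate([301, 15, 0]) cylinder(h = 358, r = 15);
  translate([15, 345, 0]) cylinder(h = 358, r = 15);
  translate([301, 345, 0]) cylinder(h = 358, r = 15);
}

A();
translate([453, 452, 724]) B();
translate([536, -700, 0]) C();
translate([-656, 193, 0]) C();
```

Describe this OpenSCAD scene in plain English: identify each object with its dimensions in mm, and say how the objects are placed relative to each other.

A is a table with a 1388×746 mm rectangular top, 32 mm thick, top surface at z = 724 mm, supported by four 86×86 mm square legs, each inset 22 mm from the nearest pair of top edges, running from the floor.

B is a picture frame with a 532×415 mm rectangular opening (x by z) and a uniform 61 mm border on every side. Frame depth is 29 mm along y. It is built from two vertical stiles running the full outside height and two horizontal rails spanning the gap between the stiles.

C is a simple wooden stool: a rectangular seat 316 mm (x) by 360 mm (y), 40 mm thick, top face at z = 398 mm, on four round legs, each 30 mm in diameter. The legs rest on z = 0, each leg's axis is inset half a diameter from the nearest pair of seat edges (so the leg's bounding box is flush with the corner).

The picture frame is on top of the table. Two stools sit around the table at the −y, −x sides.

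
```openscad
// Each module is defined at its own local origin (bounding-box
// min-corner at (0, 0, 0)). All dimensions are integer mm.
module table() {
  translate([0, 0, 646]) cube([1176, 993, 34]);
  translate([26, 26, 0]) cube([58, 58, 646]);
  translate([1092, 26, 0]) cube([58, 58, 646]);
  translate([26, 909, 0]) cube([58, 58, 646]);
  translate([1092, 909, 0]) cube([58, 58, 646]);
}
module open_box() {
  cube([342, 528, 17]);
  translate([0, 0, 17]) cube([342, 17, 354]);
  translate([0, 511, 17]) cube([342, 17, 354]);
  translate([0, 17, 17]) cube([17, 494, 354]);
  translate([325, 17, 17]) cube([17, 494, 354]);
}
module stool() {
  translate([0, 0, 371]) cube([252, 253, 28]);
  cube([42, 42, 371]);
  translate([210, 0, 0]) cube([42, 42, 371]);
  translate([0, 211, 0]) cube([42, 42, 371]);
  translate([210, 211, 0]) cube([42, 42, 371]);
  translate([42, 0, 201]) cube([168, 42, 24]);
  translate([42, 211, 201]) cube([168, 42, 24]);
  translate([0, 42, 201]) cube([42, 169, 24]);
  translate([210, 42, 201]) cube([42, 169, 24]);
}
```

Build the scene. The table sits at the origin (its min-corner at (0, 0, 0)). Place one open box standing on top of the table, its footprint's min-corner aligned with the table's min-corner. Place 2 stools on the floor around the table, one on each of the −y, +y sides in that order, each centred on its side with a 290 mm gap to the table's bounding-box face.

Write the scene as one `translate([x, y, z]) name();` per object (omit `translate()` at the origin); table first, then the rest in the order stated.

table();
translate([0, 0, 680]) open_box();
translate([462, -543, 0]) stool();
translate([462, 1283, 0]) stool();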